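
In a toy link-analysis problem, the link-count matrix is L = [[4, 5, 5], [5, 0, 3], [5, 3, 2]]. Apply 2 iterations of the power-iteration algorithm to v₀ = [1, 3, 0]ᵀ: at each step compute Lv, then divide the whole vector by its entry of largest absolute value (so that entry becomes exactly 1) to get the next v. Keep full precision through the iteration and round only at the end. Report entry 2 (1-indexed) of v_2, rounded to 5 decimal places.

0.80117

Lv0 = (19.000000, 5.000000, 14.000000); divide by 19.000000 → v1 = (1.000000, 0.263158, 0.736842)
Lv1 = (9.000000, 7.210526, 7.263158); divide by 9.000000 → v2 = (1.000000, 0.801170, 0.807018)
Requested entry of v2: 137/171 = 0.80117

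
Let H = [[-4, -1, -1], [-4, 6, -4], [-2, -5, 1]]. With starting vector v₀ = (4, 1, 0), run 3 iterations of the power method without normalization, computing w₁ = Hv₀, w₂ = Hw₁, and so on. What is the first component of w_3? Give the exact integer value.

-495

w1 = Hv₀ = ((-4)·4 + (-1)·1 + (-1)·0; (-4)·4 + 6·1 + (-4)·0; (-2)·4 + (-5)·1 + 1·0) = (-17, -10, -13)
w2 = Hw1 = ((-4)·(-17) + (-1)·(-10) + (-1)·(-13); (-4)·(-17) + 6·(-10) + (-4)·(-13); (-2)·(-17) + (-5)·(-10) + 1·(-13)) = (91, 60, 71)
w3 = Hw2 = (-495, -288, -411)
The requested component of w3 is -495.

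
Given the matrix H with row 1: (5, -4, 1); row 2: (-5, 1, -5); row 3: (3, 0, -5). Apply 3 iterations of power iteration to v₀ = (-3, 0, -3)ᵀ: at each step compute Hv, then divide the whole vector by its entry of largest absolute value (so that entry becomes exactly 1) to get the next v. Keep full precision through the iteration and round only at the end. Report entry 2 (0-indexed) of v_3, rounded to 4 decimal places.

-0.1255

Hv0 = (-18.00000, 30.00000, 6.00000); divide by 30.00000 → v1 = (-0.60000, 1.00000, 0.20000)
Hv1 = (-6.80000, 3.00000, -2.80000); divide by -6.80000 → v2 = (1.00000, -0.44118, 0.41176)
Hv2 = (7.17647, -7.50000, 0.94118); divide by -7.50000 → v3 = (-0.95686, 1.00000, -0.12549)
Requested entry of v3: -192/1530 = -0.1255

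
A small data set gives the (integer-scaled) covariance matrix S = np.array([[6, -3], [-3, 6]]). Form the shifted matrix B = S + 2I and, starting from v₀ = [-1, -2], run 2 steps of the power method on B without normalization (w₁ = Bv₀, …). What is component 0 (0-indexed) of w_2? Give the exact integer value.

23

B = S + 2I has rows (8, -3); (-3, 8)
w1 = Bv₀ = (-2, -13)
w2 = Bw1 = (23, -98)
Requested component of w2: 23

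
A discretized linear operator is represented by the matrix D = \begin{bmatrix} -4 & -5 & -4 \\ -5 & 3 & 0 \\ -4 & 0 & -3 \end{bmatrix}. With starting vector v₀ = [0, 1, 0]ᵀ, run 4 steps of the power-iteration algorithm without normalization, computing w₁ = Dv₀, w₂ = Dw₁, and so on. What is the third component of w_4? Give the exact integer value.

1320

w1 = Dv₀ = ((-4)·0 + (-5)·1 + (-4)·0; (-5)·0 + 3·1 + 0·0; (-4)·0 + 0·1 + (-3)·0) = (-5, 3, 0)
w2 = Dw1 = ((-4)·(-5) + (-5)·3 + (-4)·0; (-5)·(-5) + 3·3 + 0·0; (-4)·(-5) + 0·3 + (-3)·0) = (5, 34, 20)
w3 = Dw2 = (-270, 77, -80)
w4 = Dw3 = (1015, 1581, 1320)
The requested component of w4 is 1320.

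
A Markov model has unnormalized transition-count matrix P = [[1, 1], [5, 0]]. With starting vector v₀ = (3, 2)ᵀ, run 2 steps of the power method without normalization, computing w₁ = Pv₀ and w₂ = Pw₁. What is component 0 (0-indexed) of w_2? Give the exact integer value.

20

w1 = Pv₀ = (5, 15)
w2 = Pw1 = (20, 25)
The requested component of w2 is 20.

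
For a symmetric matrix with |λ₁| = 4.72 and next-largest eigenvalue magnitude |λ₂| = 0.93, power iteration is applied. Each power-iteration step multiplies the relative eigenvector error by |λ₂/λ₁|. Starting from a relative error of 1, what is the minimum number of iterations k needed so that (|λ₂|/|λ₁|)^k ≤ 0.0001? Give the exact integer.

|λ₂/λ₁| = 0.93/4.72 = 0.19703
Need k ≥ ln(0.0001) / ln(0.19703) = -9.2103 / -1.6244 ≈ 5.670
Smallest integer k satisfying the bound: 6

6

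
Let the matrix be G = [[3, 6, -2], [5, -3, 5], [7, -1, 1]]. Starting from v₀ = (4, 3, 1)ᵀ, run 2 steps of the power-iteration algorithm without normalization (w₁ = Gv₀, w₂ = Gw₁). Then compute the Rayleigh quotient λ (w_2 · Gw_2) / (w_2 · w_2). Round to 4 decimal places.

λ ≈ 5.2827

w1 = Gv₀ = (3·4 + 6·3 + (-2)·1; 5·4 + (-3)·3 + 5·1; 7·4 + (-1)·3 + 1·1) = (28, 16, 26)
w2 = Gw1 = (3·28 + 6·16 + (-2)·26; 5·28 + (-3)·16 + 5·26; 7·28 + (-1)·16 + 1·26) = (128, 222, 206)
Gw2 = (1304, 1004, 880)
w2·Gw2 = 128·1304 + 222·1004 + 206·880 = 571080; w2·w2 = 128·128 + 222·222 + 206·206 = 108104
λ ≈ 571080/108104 = 5.2827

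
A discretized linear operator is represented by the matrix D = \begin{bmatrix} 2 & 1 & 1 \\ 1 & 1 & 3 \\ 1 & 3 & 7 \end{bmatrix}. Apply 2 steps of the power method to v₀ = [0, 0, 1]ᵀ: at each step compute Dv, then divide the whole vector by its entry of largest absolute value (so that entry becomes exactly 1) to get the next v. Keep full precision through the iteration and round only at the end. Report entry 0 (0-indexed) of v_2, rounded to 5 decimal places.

0.20339

Dv0 = (1.000000, 3.000000, 7.000000); divide by 7.000000 → v1 = (0.142857, 0.428571, 1.000000)
Dv1 = (1.714286, 3.571429, 8.428571); divide by 8.428571 → v2 = (0.203390, 0.423729, 1.000000)
Requested entry of v2: 12/59 = 0.20339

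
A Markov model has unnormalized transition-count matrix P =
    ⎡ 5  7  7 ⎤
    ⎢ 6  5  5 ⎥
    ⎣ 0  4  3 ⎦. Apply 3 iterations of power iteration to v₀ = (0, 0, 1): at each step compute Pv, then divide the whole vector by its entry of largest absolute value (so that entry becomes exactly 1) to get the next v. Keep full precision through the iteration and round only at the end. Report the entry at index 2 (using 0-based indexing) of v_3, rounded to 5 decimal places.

0.33685

Pv0 = (7.000000, 5.000000, 3.000000); divide by 7.000000 → v1 = (1.000000, 0.714286, 0.428571)
Pv1 = (13.000000, 11.714286, 4.142857); divide by 13.000000 → v2 = (1.000000, 0.901099, 0.318681)
Pv2 = (13.538462, 12.098901, 4.560440); divide by 13.538462 → v3 = (1.000000, 0.893669, 0.336851)
Requested entry of v3: 415/1232 = 0.33685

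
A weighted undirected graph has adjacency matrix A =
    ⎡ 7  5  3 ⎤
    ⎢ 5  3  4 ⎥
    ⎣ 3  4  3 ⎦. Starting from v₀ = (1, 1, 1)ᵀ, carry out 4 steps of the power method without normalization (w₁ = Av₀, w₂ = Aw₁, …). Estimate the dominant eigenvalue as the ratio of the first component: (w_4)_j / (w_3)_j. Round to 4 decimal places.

w1 = Av₀ = (15, 12, 10)
w2 = Aw1 = (195, 151, 123)
w3 = Aw2 = (2489, 1920, 1558)
w4 = Aw3 = (31697, 24437, 19821)
Ratio at component: 31697 / 2489 = 12.7348

12.7348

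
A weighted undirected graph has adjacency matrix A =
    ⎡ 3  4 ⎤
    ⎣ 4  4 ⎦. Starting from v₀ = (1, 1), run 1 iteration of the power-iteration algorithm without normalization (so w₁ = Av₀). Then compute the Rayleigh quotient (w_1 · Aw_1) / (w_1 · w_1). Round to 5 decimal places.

7.53097

w1 = Av₀ = (7, 8)
Aw1 = (53, 60)
w1·Aw1 = 7·53 + 8·60 = 851; w1·w1 = 7·7 + 8·8 = 113
λ ≈ 851/113 = 7.53097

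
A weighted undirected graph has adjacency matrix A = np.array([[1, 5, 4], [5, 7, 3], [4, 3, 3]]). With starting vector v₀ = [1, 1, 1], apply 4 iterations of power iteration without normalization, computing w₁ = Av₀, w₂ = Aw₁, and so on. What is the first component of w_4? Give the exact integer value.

18435

w1 = Av₀ = (1·1 + 5·1 + 4·1; 5·1 + 7·1 + 3·1; 4·1 + 3·1 + 3·1) = (10, 15, 10)
w2 = Aw1 = (1·10 + 5·15 + 4·10; 5·10 + 7·15 + 3·10; 4·10 + 3·15 + 3·10) = (125, 185, 115)
w3 = Aw2 = (1510, 2265, 1400)
w4 = Aw3 = (18435, 27605, 17035)
The requested component of w4 is 18435.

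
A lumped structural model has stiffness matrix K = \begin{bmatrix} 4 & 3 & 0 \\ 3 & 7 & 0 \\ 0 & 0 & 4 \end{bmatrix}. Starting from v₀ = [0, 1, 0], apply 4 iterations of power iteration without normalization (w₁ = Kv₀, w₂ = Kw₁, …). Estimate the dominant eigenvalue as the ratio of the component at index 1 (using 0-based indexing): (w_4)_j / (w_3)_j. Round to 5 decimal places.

w1 = Kv₀ = (3, 7, 0)
w2 = Kw1 = (33, 58, 0)
w3 = Kw2 = (306, 505, 0)
w4 = Kw3 = (2739, 4453, 0)
Ratio at component: 4453 / 505 = 8.81782

8.81782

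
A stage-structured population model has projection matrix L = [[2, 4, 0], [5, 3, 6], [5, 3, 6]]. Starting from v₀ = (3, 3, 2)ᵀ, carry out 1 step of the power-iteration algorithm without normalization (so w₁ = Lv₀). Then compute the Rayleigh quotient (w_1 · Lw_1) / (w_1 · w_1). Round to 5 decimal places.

λ ≈ 11.33333

w1 = Lv₀ = (2·3 + 4·3 + 0·2; 5·3 + 3·3 + 6·2; 5·3 + 3·3 + 6·2) = (18, 36, 36)
Lw1 = (180, 414, 414)
w1·Lw1 = 18·180 + 36·414 + 36·414 = 33048; w1·w1 = 18·18 + 36·36 + 36·36 = 2916
λ ≈ 33048/2916 = 11.33333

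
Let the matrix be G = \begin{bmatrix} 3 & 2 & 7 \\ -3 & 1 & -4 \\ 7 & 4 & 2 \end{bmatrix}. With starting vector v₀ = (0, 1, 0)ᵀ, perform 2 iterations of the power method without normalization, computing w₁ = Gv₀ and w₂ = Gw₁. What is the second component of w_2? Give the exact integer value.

-21

w1 = Gv₀ = (3·0 + 2·1 + 7·0; (-3)·0 + 1·1 + (-4)·0; 7·0 + 4·1 + 2·0) = (2, 1, 4)
w2 = Gw1 = (3·2 + 2·1 + 7·4; (-3)·2 + 1·1 + (-4)·4; 7·2 + 4·1 + 2·4) = (36, -21, 26)
The requested component of w2 is -21.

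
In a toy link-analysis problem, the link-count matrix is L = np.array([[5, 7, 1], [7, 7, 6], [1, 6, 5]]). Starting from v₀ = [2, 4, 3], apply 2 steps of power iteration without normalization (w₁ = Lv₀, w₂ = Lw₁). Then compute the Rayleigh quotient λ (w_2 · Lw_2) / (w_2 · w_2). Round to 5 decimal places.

w1 = Lv₀ = (5·2 + 7·4 + 1·3; 7·2 + 7·4 + 6·3; 1·2 + 6·4 + 5·3) = (41, 60, 41)
w2 = Lw1 = (5·41 + 7·60 + 1·41; 7·41 + 7·60 + 6·41; 1·41 + 6·60 + 5·41) = (666, 953, 606)
Lw2 = (10607, 14969, 9414)
w2·Lw2 = 666·10607 + 953·14969 + 606·9414 = 27034603; w2·w2 = 666·666 + 953·953 + 606·606 = 1719001
λ ≈ 27034603/1719001 = 15.72693

λ ≈ 15.72693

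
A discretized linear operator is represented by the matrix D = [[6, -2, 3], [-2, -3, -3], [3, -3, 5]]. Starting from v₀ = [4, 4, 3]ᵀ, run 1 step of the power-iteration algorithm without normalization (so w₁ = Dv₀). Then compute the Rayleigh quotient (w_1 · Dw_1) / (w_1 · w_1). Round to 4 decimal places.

w1 = Dv₀ = (6·4 + (-2)·4 + 3·3; (-2)·4 + (-3)·4 + (-3)·3; 3·4 + (-3)·4 + 5·3) = (25, -29, 15)
Dw1 = (253, -8, 237)
w1·Dw1 = 25·253 + (-29)·(-8) + 15·237 = 10112; w1·w1 = 25·25 + (-29)·(-29) + 15·15 = 1691
λ ≈ 10112/1691 = 5.9799

5.9799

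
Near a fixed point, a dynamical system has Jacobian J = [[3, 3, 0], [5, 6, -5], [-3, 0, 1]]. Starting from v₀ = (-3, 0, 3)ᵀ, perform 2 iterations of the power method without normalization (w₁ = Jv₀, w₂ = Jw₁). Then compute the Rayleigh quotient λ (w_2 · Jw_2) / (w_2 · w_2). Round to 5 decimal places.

w1 = Jv₀ = (-9, -30, 12)
w2 = Jw1 = (-117, -285, 39)
Jw2 = (-1206, -2490, 390)
w2·Jw2 = (-117)·(-1206) + (-285)·(-2490) + 39·390 = 865962; w2·w2 = (-117)·(-117) + (-285)·(-285) + 39·39 = 96435
λ ≈ 865962/96435 = 8.97975

8.97975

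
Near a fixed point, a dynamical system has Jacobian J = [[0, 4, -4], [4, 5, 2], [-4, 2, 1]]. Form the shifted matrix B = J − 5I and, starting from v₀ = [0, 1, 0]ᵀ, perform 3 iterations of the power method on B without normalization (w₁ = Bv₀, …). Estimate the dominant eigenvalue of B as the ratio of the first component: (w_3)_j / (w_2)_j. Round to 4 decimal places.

B = J − 5I has rows (-5, 4, -4); (4, 0, 2); (-4, 2, -4)
w1 = Bv₀ = (4, 0, 2)
w2 = Bw1 = (-28, 20, -24)
w3 = Bw2 = (316, -160, 248)
Ratio: 316/-28 = -11.2857

-11.2857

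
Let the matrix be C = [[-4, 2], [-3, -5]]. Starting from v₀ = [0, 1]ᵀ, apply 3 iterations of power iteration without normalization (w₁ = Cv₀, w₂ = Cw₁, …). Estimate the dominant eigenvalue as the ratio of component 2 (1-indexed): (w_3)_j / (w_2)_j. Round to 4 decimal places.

-2.1579

w1 = Cv₀ = (2, -5)
w2 = Cw1 = (-18, 19)
w3 = Cw2 = (110, -41)
Ratio at component: -41 / 19 = -2.1579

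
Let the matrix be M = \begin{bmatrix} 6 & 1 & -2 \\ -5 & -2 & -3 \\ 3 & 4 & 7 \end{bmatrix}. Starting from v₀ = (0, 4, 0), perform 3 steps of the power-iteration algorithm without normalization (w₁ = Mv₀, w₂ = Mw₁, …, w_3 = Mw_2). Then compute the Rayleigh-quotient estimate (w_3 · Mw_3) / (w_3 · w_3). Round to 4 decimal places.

w1 = Mv₀ = (6·0 + 1·4 + (-2)·0; (-5)·0 + (-2)·4 + (-3)·0; 3·0 + 4·4 + 7·0) = (4, -8, 16)
w2 = Mw1 = (6·4 + 1·(-8) + (-2)·16; (-5)·4 + (-2)·(-8) + (-3)·16; 3·4 + 4·(-8) + 7·16) = (-16, -52, 92)
w3 = Mw2 = (-332, -92, 388)
Mw3 = (-2860, 680, 1352)
w3·Mw3 = (-332)·(-2860) + (-92)·680 + 388·1352 = 1411536; w3·w3 = (-332)·(-332) + (-92)·(-92) + 388·388 = 269232
λ ≈ 1411536/269232 = 5.2428

5.2428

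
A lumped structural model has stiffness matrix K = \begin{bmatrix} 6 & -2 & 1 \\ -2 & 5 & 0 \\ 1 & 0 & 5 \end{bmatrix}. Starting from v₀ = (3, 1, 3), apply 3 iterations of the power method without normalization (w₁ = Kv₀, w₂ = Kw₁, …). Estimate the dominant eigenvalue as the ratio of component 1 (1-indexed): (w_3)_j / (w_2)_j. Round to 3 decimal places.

7.455

w1 = Kv₀ = (19, -1, 18)
w2 = Kw1 = (134, -43, 109)
w3 = Kw2 = (999, -483, 679)
Ratio at component: 999 / 134 = 7.455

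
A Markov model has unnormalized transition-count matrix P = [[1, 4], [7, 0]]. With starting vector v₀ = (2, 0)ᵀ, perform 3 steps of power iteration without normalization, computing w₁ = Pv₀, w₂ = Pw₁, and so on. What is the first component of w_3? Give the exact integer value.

w1 = Pv₀ = (1·2 + 4·0; 7·2 + 0·0) = (2, 14)
w2 = Pw1 = (1·2 + 4·14; 7·2 + 0·14) = (58, 14)
w3 = Pw2 = (114, 406)
The requested component of w3 is 114.

114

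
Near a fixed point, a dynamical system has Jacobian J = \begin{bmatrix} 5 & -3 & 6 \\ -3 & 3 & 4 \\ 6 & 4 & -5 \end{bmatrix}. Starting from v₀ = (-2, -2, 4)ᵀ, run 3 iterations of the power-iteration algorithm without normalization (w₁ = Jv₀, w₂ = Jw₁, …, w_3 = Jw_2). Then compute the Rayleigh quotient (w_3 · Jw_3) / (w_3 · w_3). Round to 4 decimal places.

λ ≈ -9.7036

w1 = Jv₀ = (5·(-2) + (-3)·(-2) + 6·4; (-3)·(-2) + 3·(-2) + 4·4; 6·(-2) + 4·(-2) + (-5)·4) = (20, 16, -40)
w2 = Jw1 = (5·20 + (-3)·16 + 6·(-40); (-3)·20 + 3·16 + 4·(-40); 6·20 + 4·16 + (-5)·(-40)) = (-188, -172, 384)
w3 = Jw2 = (1880, 1584, -3736)
Jw3 = (-17768, -15832, 36296)
w3·Jw3 = 1880·(-17768) + 1584·(-15832) + (-3736)·36296 = -194083584; w3·w3 = 1880·1880 + 1584·1584 + (-3736)·(-3736) = 20001152
λ ≈ -194083584/20001152 = -9.7036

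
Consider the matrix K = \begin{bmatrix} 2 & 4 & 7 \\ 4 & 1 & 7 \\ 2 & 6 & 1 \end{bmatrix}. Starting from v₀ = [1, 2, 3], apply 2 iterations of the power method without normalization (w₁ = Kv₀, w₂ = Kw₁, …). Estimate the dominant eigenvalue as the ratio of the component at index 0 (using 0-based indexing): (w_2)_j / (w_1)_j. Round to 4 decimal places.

w1 = Kv₀ = (31, 27, 17)
w2 = Kw1 = (289, 270, 241)
Ratio at component: 289 / 31 = 9.3226

9.3226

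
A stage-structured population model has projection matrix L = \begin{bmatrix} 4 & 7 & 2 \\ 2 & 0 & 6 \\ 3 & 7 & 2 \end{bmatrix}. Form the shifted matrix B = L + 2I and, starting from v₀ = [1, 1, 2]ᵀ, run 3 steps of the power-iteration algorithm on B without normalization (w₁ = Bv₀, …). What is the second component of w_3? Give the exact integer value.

2258

B = L + 2I has rows (6, 7, 2); (2, 2, 6); (3, 7, 4)
w1 = Bv₀ = (6·1 + 7·1 + 2·2; 2·1 + 2·1 + 6·2; 3·1 + 7·1 + 4·2) = (17, 16, 18)
w2 = Bw1 = (6·17 + 7·16 + 2·18; 2·17 + 2·16 + 6·18; 3·17 + 7·16 + 4·18) = (250, 174, 235)
w3 = Bw2 = (3188, 2258, 2908)
Requested component of w3: 2258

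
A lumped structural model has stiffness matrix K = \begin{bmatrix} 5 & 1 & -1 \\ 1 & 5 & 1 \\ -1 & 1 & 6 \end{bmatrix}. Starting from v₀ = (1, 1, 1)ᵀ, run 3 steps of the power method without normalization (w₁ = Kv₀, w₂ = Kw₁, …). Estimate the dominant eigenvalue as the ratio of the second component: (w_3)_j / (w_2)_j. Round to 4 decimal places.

λ ≈ 6.3913

w1 = Kv₀ = (5, 7, 6)
w2 = Kw1 = (26, 46, 38)
w3 = Kw2 = (138, 294, 248)
Ratio at component: 294 / 46 = 6.3913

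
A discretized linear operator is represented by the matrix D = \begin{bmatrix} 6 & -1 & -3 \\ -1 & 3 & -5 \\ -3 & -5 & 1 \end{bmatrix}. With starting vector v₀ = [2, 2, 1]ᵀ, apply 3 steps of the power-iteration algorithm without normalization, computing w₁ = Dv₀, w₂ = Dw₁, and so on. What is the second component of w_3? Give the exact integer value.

w1 = Dv₀ = (7, -1, -15)
w2 = Dw1 = (88, 65, -31)
w3 = Dw2 = (556, 262, -620)
The requested component of w3 is 262.

262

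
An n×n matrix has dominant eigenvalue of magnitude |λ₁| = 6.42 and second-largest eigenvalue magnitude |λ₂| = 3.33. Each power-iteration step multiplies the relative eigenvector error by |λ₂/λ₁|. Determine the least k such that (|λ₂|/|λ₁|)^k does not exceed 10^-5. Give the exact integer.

18

|λ₂/λ₁| = 3.33/6.42 = 0.51869
Need k ≥ ln(10^-5) / ln(0.51869) = -11.5129 / -0.6564 ≈ 17.538
Smallest integer k satisfying the bound: 18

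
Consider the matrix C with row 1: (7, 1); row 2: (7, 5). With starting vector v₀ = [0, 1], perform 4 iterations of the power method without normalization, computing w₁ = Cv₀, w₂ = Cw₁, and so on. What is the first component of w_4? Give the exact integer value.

1056

w1 = Cv₀ = (7·0 + 1·1; 7·0 + 5·1) = (1, 5)
w2 = Cw1 = (7·1 + 1·5; 7·1 + 5·5) = (12, 32)
w3 = Cw2 = (116, 244)
w4 = Cw3 = (1056, 2032)
The requested component of w4 is 1056.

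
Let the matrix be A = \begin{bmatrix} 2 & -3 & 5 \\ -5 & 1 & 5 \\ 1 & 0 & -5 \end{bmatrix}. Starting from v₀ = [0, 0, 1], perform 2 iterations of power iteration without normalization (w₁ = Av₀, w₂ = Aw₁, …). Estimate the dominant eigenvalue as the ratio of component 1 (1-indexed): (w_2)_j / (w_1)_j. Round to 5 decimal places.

w1 = Av₀ = (2·0 + (-3)·0 + 5·1; (-5)·0 + 1·0 + 5·1; 1·0 + 0·0 + (-5)·1) = (5, 5, -5)
w2 = Aw1 = (2·5 + (-3)·5 + 5·(-5); (-5)·5 + 1·5 + 5·(-5); 1·5 + 0·5 + (-5)·(-5)) = (-30, -45, 30)
Ratio at component: -30 / 5 = -6.00000

-6.00000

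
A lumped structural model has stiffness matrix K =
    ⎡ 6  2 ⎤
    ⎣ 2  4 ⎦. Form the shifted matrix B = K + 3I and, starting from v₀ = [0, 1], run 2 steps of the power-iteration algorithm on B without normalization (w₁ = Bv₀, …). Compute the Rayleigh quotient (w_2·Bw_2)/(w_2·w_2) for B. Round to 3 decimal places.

μ ≈ 9.304

B = K + 3I has rows (9, 2); (2, 7)
w1 = Bv₀ = (9·0 + 2·1; 2·0 + 7·1) = (2, 7)
w2 = Bw1 = (9·2 + 2·7; 2·2 + 7·7) = (32, 53)
Bw2 = (394, 435)
w2·Bw2 = 35663; w2·w2 = 3833; μ ≈ 35663/3833 = 9.304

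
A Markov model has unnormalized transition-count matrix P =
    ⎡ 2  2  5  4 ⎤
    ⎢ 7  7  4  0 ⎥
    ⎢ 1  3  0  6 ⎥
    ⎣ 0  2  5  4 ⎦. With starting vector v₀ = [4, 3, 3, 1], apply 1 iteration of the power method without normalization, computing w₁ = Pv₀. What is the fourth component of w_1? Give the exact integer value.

25

w1 = Pv₀ = (33, 61, 19, 25)
The requested component of w1 is 25.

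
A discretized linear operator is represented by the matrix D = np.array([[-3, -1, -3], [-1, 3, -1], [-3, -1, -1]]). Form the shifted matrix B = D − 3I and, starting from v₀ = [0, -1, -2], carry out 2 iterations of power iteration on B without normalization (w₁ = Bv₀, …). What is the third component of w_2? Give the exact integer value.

-59

B = D − 3I has rows (-6, -1, -3); (-1, 0, -1); (-3, -1, -4)
w1 = Bv₀ = ((-6)·0 + (-1)·(-1) + (-3)·(-2); (-1)·0 + 0·(-1) + (-1)·(-2); (-3)·0 + (-1)·(-1) + (-4)·(-2)) = (7, 2, 9)
w2 = Bw1 = ((-6)·7 + (-1)·2 + (-3)·9; (-1)·7 + 0·2 + (-1)·9; (-3)·7 + (-1)·2 + (-4)·9) = (-71, -16, -59)
Requested component of w2: -59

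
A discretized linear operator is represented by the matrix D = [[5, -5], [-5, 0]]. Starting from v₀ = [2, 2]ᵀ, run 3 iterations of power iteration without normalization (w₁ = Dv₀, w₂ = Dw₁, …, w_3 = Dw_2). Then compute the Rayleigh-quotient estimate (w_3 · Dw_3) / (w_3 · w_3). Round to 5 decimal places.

λ ≈ 7.50000

w1 = Dv₀ = (5·2 + (-5)·2; (-5)·2 + 0·2) = (0, -10)
w2 = Dw1 = (5·0 + (-5)·(-10); (-5)·0 + 0·(-10)) = (50, 0)
w3 = Dw2 = (250, -250)
Dw3 = (2500, -1250)
w3·Dw3 = 250·2500 + (-250)·(-1250) = 937500; w3·w3 = 250·250 + (-250)·(-250) = 125000
λ ≈ 937500/125000 = 7.50000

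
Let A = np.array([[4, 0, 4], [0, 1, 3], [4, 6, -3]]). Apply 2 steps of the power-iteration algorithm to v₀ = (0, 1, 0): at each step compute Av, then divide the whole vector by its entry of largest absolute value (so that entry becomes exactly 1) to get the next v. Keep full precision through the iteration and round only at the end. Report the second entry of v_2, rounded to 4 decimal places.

Av0 = (0.00000, 1.00000, 6.00000); divide by 6.00000 → v1 = (0.00000, 0.16667, 1.00000)
Av1 = (4.00000, 3.16667, -2.00000); divide by 4.00000 → v2 = (1.00000, 0.79167, -0.50000)
Requested entry of v2: 19/24 = 0.7917

0.7917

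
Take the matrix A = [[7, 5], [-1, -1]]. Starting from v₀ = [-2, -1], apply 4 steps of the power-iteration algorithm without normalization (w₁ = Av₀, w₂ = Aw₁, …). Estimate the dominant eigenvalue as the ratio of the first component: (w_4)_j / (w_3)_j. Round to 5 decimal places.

λ ≈ 6.31635

w1 = Av₀ = (7·(-2) + 5·(-1); (-1)·(-2) + (-1)·(-1)) = (-19, 3)
w2 = Aw1 = (7·(-19) + 5·3; (-1)·(-19) + (-1)·3) = (-118, 16)
w3 = Aw2 = (-746, 102)
w4 = Aw3 = (-4712, 644)
Ratio at component: -4712 / -746 = 6.31635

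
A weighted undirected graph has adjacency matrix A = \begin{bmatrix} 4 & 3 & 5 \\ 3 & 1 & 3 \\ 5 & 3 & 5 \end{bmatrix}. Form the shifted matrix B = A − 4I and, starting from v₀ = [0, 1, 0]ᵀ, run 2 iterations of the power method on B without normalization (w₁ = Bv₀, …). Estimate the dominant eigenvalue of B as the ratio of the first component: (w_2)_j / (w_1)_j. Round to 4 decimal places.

B = A − 4I has rows (0, 3, 5); (3, -3, 3); (5, 3, 1)
w1 = Bv₀ = (0·0 + 3·1 + 5·0; 3·0 + (-3)·1 + 3·0; 5·0 + 3·1 + 1·0) = (3, -3, 3)
w2 = Bw1 = (0·3 + 3·(-3) + 5·3; 3·3 + (-3)·(-3) + 3·3; 5·3 + 3·(-3) + 1·3) = (6, 27, 9)
Ratio: 6/3 = 2.0000

2.0000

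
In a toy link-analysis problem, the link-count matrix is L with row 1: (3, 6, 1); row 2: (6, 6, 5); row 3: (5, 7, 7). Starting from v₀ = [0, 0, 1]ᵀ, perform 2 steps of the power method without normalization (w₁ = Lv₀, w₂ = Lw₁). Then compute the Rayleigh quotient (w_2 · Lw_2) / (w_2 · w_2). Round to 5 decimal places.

w1 = Lv₀ = (3·0 + 6·0 + 1·1; 6·0 + 6·0 + 5·1; 5·0 + 7·0 + 7·1) = (1, 5, 7)
w2 = Lw1 = (3·1 + 6·5 + 1·7; 6·1 + 6·5 + 5·7; 5·1 + 7·5 + 7·7) = (40, 71, 89)
Lw2 = (635, 1111, 1320)
w2·Lw2 = 40·635 + 71·1111 + 89·1320 = 221761; w2·w2 = 40·40 + 71·71 + 89·89 = 14562
λ ≈ 221761/14562 = 15.22875

15.22875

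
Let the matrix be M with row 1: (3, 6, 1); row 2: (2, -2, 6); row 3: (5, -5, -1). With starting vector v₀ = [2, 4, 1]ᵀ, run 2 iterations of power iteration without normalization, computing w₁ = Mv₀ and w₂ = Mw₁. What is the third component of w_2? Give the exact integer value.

w1 = Mv₀ = (3·2 + 6·4 + 1·1; 2·2 + (-2)·4 + 6·1; 5·2 + (-5)·4 + (-1)·1) = (31, 2, -11)
w2 = Mw1 = (3·31 + 6·2 + 1·(-11); 2·31 + (-2)·2 + 6·(-11); 5·31 + (-5)·2 + (-1)·(-11)) = (94, -8, 156)
The requested component of w2 is 156.

156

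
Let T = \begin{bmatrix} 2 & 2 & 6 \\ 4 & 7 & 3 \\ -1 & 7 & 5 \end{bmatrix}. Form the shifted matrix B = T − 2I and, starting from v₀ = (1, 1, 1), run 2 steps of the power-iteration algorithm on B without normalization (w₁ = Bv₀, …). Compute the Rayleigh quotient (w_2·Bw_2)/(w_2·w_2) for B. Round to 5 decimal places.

10.40591

B = T − 2I has rows (0, 2, 6); (4, 5, 3); (-1, 7, 3)
w1 = Bv₀ = (0·1 + 2·1 + 6·1; 4·1 + 5·1 + 3·1; (-1)·1 + 7·1 + 3·1) = (8, 12, 9)
w2 = Bw1 = (0·8 + 2·12 + 6·9; 4·8 + 5·12 + 3·9; (-1)·8 + 7·12 + 3·9) = (78, 119, 103)
Bw2 = (856, 1216, 1064)
w2·Bw2 = 321064; w2·w2 = 30854; μ ≈ 321064/30854 = 10.40591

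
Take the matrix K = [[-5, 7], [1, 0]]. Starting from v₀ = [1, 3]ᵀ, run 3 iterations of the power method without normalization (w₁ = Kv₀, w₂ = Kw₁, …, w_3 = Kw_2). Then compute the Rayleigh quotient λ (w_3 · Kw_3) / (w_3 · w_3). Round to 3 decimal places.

-6.082

w1 = Kv₀ = ((-5)·1 + 7·3; 1·1 + 0·3) = (16, 1)
w2 = Kw1 = ((-5)·16 + 7·1; 1·16 + 0·1) = (-73, 16)
w3 = Kw2 = (477, -73)
Kw3 = (-2896, 477)
w3·Kw3 = 477·(-2896) + (-73)·477 = -1416213; w3·w3 = 477·477 + (-73)·(-73) = 232858
λ ≈ -1416213/232858 = -6.082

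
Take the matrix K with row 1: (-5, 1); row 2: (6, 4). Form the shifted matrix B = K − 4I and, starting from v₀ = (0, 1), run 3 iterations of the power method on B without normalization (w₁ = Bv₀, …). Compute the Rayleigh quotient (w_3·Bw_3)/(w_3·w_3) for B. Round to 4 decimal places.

-9.6335

B = K − 4I has rows (-9, 1); (6, 0)
w1 = Bv₀ = ((-9)·0 + 1·1; 6·0 + 0·1) = (1, 0)
w2 = Bw1 = ((-9)·1 + 1·0; 6·1 + 0·0) = (-9, 6)
w3 = Bw2 = (87, -54)
Bw3 = (-837, 522)
w3·Bw3 = -101007; w3·w3 = 10485; μ ≈ -101007/10485 = -9.6335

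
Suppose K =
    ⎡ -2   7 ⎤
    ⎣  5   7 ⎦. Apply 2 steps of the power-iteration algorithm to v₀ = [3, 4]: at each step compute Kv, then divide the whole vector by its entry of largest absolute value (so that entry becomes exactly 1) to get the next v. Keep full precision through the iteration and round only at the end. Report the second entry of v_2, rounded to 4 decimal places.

Kv0 = (22.00000, 43.00000); divide by 43.00000 → v1 = (0.51163, 1.00000)
Kv1 = (5.97674, 9.55814); divide by 9.55814 → v2 = (0.62530, 1.00000)
Requested entry of v2: 411/411 = 1.0000

1.0000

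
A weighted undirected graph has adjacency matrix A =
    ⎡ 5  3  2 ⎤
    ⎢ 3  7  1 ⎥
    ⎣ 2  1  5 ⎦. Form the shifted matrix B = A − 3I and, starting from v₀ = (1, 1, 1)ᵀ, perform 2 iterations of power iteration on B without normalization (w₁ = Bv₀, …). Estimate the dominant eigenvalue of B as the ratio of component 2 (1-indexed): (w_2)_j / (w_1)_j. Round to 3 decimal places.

B = A − 3I has rows (2, 3, 2); (3, 4, 1); (2, 1, 2)
w1 = Bv₀ = (2·1 + 3·1 + 2·1; 3·1 + 4·1 + 1·1; 2·1 + 1·1 + 2·1) = (7, 8, 5)
w2 = Bw1 = (2·7 + 3·8 + 2·5; 3·7 + 4·8 + 1·5; 2·7 + 1·8 + 2·5) = (48, 58, 32)
Ratio: 58/8 = 7.250

7.250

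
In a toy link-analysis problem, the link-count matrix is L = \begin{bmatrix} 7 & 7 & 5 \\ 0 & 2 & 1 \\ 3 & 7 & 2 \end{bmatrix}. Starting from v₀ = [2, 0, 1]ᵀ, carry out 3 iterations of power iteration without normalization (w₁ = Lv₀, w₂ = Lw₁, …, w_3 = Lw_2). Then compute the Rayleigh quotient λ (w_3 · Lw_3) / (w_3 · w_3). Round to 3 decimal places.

w1 = Lv₀ = (19, 1, 8)
w2 = Lw1 = (180, 10, 80)
w3 = Lw2 = (1730, 100, 770)
Lw3 = (16660, 970, 7430)
w3·Lw3 = 1730·16660 + 100·970 + 770·7430 = 34639900; w3·w3 = 1730·1730 + 100·100 + 770·770 = 3595800
λ ≈ 34639900/3595800 = 9.633

λ ≈ 9.633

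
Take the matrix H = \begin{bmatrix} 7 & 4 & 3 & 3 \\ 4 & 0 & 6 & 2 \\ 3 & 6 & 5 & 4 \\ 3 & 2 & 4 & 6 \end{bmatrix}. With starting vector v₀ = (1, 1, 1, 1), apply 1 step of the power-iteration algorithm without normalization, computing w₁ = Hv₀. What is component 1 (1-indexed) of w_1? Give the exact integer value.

w1 = Hv₀ = (17, 12, 18, 15)
The requested component of w1 is 17.

17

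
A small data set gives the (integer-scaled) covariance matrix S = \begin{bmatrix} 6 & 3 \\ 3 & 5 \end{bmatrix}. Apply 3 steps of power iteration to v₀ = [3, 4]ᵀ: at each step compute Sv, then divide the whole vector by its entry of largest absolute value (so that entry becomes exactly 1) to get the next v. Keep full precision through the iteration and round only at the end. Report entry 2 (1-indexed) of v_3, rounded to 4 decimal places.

Sv0 = (30.00000, 29.00000); divide by 30.00000 → v1 = (1.00000, 0.96667)
Sv1 = (8.90000, 7.83333); divide by 8.90000 → v2 = (1.00000, 0.88015)
Sv2 = (8.64045, 7.40075); divide by 8.64045 → v3 = (1.00000, 0.85652)
Requested entry of v3: 1976/2307 = 0.8565

0.8565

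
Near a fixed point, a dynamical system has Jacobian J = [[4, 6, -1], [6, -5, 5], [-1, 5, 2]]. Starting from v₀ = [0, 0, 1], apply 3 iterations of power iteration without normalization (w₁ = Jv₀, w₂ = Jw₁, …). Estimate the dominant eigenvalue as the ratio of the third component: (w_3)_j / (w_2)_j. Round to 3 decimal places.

λ ≈ -2.300

w1 = Jv₀ = (-1, 5, 2)
w2 = Jw1 = (24, -21, 30)
w3 = Jw2 = (-60, 399, -69)
Ratio at component: -69 / 30 = -2.300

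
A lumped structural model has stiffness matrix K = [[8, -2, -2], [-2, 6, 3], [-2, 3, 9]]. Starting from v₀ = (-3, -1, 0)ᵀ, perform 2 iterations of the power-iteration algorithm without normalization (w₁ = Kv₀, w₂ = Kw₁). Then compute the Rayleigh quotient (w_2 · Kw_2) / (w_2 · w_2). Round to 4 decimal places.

10.7401

w1 = Kv₀ = (8·(-3) + (-2)·(-1) + (-2)·0; (-2)·(-3) + 6·(-1) + 3·0; (-2)·(-3) + 3·(-1) + 9·0) = (-22, 0, 3)
w2 = Kw1 = (8·(-22) + (-2)·0 + (-2)·3; (-2)·(-22) + 6·0 + 3·3; (-2)·(-22) + 3·0 + 9·3) = (-182, 53, 71)
Kw2 = (-1704, 895, 1162)
w2·Kw2 = (-182)·(-1704) + 53·895 + 71·1162 = 440065; w2·w2 = (-182)·(-182) + 53·53 + 71·71 = 40974
λ ≈ 440065/40974 = 10.7401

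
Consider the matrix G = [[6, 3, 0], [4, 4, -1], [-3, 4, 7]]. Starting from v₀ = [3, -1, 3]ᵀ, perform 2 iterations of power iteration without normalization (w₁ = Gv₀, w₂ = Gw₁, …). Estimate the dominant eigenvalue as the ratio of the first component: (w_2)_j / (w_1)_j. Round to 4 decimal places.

λ ≈ 7.0000

w1 = Gv₀ = (6·3 + 3·(-1) + 0·3; 4·3 + 4·(-1) + (-1)·3; (-3)·3 + 4·(-1) + 7·3) = (15, 5, 8)
w2 = Gw1 = (6·15 + 3·5 + 0·8; 4·15 + 4·5 + (-1)·8; (-3)·15 + 4·5 + 7·8) = (105, 72, 31)
Ratio at component: 105 / 15 = 7.0000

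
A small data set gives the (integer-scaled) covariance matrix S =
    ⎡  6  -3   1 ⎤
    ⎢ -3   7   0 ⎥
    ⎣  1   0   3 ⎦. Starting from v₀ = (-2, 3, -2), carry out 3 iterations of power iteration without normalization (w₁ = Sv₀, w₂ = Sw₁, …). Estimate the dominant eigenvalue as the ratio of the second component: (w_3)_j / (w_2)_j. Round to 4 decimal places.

9.6395

w1 = Sv₀ = (-23, 27, -8)
w2 = Sw1 = (-227, 258, -47)
w3 = Sw2 = (-2183, 2487, -368)
Ratio at component: 2487 / 258 = 9.6395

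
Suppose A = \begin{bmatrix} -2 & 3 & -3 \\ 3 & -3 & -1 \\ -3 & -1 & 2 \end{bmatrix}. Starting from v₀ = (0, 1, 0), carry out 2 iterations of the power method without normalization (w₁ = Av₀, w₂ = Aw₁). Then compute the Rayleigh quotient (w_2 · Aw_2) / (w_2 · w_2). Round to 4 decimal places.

-5.0668

w1 = Av₀ = (3, -3, -1)
w2 = Aw1 = (-12, 19, -8)
Aw2 = (105, -85, 1)
w2·Aw2 = (-12)·105 + 19·(-85) + (-8)·1 = -2883; w2·w2 = (-12)·(-12) + 19·19 + (-8)·(-8) = 569
λ ≈ -2883/569 = -5.0668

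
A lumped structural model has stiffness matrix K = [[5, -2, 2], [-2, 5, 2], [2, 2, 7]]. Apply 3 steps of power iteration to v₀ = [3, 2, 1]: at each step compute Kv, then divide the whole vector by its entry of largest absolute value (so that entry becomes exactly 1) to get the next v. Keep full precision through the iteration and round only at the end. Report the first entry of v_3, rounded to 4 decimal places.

0.4989

Kv0 = (13.00000, 6.00000, 17.00000); divide by 17.00000 → v1 = (0.76471, 0.35294, 1.00000)
Kv1 = (5.11765, 2.23529, 9.23529); divide by 9.23529 → v2 = (0.55414, 0.24204, 1.00000)
Kv2 = (4.28662, 2.10191, 8.59236); divide by 8.59236 → v3 = (0.49889, 0.24463, 1.00000)
Requested entry of v3: 673/1349 = 0.4989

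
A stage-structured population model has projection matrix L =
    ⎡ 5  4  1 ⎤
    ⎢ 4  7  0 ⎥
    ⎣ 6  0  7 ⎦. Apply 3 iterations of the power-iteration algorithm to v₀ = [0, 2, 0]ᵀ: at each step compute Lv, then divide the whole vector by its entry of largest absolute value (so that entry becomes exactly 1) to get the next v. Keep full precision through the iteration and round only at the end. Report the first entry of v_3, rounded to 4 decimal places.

Lv0 = (8.00000, 14.00000, 0.00000); divide by 14.00000 → v1 = (0.57143, 1.00000, 0.00000)
Lv1 = (6.85714, 9.28571, 3.42857); divide by 9.28571 → v2 = (0.73846, 1.00000, 0.36923)
Lv2 = (8.06154, 9.95385, 7.01538); divide by 9.95385 → v3 = (0.80989, 1.00000, 0.70479)
Requested entry of v3: 1048/1294 = 0.8099

0.8099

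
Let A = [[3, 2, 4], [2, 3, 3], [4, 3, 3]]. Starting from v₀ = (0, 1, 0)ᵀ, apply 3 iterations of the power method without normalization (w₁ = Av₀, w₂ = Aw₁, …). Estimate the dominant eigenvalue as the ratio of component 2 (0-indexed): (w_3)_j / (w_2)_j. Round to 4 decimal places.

w1 = Av₀ = (3·0 + 2·1 + 4·0; 2·0 + 3·1 + 3·0; 4·0 + 3·1 + 3·0) = (2, 3, 3)
w2 = Aw1 = (3·2 + 2·3 + 4·3; 2·2 + 3·3 + 3·3; 4·2 + 3·3 + 3·3) = (24, 22, 26)
w3 = Aw2 = (220, 192, 240)
Ratio at component: 240 / 26 = 9.2308

9.2308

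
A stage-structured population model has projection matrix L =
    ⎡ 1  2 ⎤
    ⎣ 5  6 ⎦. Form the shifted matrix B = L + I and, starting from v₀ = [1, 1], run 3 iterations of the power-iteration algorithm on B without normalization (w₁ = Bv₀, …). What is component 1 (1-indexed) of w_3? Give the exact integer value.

272

B = L + I has rows (2, 2); (5, 7)
w1 = Bv₀ = (4, 12)
w2 = Bw1 = (32, 104)
w3 = Bw2 = (272, 888)
Requested component of w3: 272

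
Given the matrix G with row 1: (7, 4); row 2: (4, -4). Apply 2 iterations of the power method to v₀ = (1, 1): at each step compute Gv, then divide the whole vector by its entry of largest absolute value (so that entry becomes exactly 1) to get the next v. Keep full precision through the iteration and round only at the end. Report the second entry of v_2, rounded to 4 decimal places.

0.5714

Gv0 = (11.00000, 0.00000); divide by 11.00000 → v1 = (1.00000, 0.00000)
Gv1 = (7.00000, 4.00000); divide by 7.00000 → v2 = (1.00000, 0.57143)
Requested entry of v2: 44/77 = 0.5714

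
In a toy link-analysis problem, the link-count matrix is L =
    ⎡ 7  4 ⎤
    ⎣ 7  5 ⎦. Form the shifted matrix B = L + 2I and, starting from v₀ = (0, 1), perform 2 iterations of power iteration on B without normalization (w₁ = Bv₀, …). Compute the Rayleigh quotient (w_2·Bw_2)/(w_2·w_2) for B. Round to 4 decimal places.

13.2244

B = L + 2I has rows (9, 4); (7, 7)
w1 = Bv₀ = (9·0 + 4·1; 7·0 + 7·1) = (4, 7)
w2 = Bw1 = (9·4 + 4·7; 7·4 + 7·7) = (64, 77)
Bw2 = (884, 987)
w2·Bw2 = 132575; w2·w2 = 10025; μ ≈ 132575/10025 = 13.2244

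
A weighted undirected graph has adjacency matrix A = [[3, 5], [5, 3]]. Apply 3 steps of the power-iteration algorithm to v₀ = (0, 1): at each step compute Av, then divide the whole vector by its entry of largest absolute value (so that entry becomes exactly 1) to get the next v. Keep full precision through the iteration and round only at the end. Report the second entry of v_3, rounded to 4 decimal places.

Av0 = (5.00000, 3.00000); divide by 5.00000 → v1 = (1.00000, 0.60000)
Av1 = (6.00000, 6.80000); divide by 6.80000 → v2 = (0.88235, 1.00000)
Av2 = (7.64706, 7.41176); divide by 7.64706 → v3 = (1.00000, 0.96923)
Requested entry of v3: 252/260 = 0.9692

0.9692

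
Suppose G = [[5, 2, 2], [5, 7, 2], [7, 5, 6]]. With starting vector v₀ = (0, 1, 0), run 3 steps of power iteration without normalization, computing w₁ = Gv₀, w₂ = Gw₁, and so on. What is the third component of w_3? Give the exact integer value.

1057

w1 = Gv₀ = (2, 7, 5)
w2 = Gw1 = (34, 69, 79)
w3 = Gw2 = (466, 811, 1057)
The requested component of w3 is 1057.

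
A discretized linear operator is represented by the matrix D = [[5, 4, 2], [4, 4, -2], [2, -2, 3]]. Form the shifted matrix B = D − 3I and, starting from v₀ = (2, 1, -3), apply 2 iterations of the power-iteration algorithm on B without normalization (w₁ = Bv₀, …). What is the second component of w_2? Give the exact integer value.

19

B = D − 3I has rows (2, 4, 2); (4, 1, -2); (2, -2, 0)
w1 = Bv₀ = (2·2 + 4·1 + 2·(-3); 4·2 + 1·1 + (-2)·(-3); 2·2 + (-2)·1 + 0·(-3)) = (2, 15, 2)
w2 = Bw1 = (2·2 + 4·15 + 2·2; 4·2 + 1·15 + (-2)·2; 2·2 + (-2)·15 + 0·2) = (68, 19, -26)
Requested component of w2: 19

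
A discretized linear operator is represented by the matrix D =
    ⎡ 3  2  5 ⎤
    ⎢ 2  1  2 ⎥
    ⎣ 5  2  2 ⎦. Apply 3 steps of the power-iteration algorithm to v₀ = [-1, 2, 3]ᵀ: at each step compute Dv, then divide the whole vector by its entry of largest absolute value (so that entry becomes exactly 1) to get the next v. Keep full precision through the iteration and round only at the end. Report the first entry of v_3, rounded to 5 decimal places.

1.00000

Dv0 = (16.000000, 6.000000, 5.000000); divide by 16.000000 → v1 = (1.000000, 0.375000, 0.312500)
Dv1 = (5.312500, 3.000000, 6.375000); divide by 6.375000 → v2 = (0.833333, 0.470588, 1.000000)
Dv2 = (8.441176, 4.137255, 7.107843); divide by 8.441176 → v3 = (1.000000, 0.490128, 0.842044)
Requested entry of v3: 861/861 = 1.00000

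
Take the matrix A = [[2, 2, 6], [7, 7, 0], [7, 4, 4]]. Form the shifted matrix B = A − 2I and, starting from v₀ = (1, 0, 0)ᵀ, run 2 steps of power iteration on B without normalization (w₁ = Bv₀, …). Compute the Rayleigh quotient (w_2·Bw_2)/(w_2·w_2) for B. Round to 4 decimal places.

10.4080

B = A − 2I has rows (0, 2, 6); (7, 5, 0); (7, 4, 2)
w1 = Bv₀ = (0·1 + 2·0 + 6·0; 7·1 + 5·0 + 0·0; 7·1 + 4·0 + 2·0) = (0, 7, 7)
w2 = Bw1 = (0·0 + 2·7 + 6·7; 7·0 + 5·7 + 0·7; 7·0 + 4·7 + 2·7) = (56, 35, 42)
Bw2 = (322, 567, 616)
w2·Bw2 = 63749; w2·w2 = 6125; μ ≈ 63749/6125 = 10.4080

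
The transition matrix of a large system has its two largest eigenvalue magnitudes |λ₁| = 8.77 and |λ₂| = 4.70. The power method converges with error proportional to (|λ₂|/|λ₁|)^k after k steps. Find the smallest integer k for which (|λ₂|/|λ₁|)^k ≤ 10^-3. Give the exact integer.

12

|λ₂/λ₁| = 4.70/8.77 = 0.53592
Need k ≥ ln(10^-3) / ln(0.53592) = -6.9078 / -0.6238 ≈ 11.074
Smallest integer k satisfying the bound: 12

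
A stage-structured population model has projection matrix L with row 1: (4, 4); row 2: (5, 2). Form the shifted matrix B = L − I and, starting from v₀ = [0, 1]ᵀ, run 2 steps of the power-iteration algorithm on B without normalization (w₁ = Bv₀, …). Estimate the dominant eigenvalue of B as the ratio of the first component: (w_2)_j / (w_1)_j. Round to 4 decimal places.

B = L − I has rows (3, 4); (5, 1)
w1 = Bv₀ = (3·0 + 4·1; 5·0 + 1·1) = (4, 1)
w2 = Bw1 = (3·4 + 4·1; 5·4 + 1·1) = (16, 21)
Ratio: 16/4 = 4.0000

μ ≈ 4.0000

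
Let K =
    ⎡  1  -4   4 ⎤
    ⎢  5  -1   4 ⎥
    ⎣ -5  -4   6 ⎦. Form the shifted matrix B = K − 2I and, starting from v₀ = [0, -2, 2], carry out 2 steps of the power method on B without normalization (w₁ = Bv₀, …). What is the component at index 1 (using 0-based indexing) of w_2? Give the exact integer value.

102

B = K − 2I has rows (-1, -4, 4); (5, -3, 4); (-5, -4, 4)
w1 = Bv₀ = ((-1)·0 + (-4)·(-2) + 4·2; 5·0 + (-3)·(-2) + 4·2; (-5)·0 + (-4)·(-2) + 4·2) = (16, 14, 16)
w2 = Bw1 = ((-1)·16 + (-4)·14 + 4·16; 5·16 + (-3)·14 + 4·16; (-5)·16 + (-4)·14 + 4·16) = (-8, 102, -72)
Requested component of w2: 102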